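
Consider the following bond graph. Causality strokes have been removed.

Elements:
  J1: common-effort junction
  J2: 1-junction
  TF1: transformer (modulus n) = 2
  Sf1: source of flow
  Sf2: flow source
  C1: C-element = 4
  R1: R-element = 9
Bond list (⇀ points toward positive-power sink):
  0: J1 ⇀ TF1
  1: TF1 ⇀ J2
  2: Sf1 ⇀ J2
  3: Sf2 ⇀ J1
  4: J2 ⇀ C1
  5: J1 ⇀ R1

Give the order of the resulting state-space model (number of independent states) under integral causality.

b2 stroke→Sf1  (Sf1: flow source, stroke at near end)
b3 stroke→Sf2  (Sf2: flow source, stroke at near end)
b1 stroke→J2  (common-f at J2 fixed by 2)
b4 stroke→J2  (common-f at J2 fixed by 2)
b0 stroke→TF1  (TF TF1: opposite of bond 1)
b5 stroke→J1  (closing 0-jn rule on J1)

1  (C1 all integral)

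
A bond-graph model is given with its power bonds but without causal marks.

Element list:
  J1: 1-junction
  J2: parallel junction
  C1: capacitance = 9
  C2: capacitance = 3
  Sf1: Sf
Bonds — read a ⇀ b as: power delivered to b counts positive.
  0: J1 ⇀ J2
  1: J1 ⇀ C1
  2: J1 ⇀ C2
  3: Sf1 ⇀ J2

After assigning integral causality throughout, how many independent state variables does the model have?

2  (C1, C2 all integral)

β3 stroke at Sf1  (Sf1 (Sf) sets flow on bond)
β0 stroke at J2  (J2 needs exactly one e-in)
β1 stroke at J1  (1-jn J1 has f-setter on 0)
β2 stroke at J1  (J1 flow already set via bond 0)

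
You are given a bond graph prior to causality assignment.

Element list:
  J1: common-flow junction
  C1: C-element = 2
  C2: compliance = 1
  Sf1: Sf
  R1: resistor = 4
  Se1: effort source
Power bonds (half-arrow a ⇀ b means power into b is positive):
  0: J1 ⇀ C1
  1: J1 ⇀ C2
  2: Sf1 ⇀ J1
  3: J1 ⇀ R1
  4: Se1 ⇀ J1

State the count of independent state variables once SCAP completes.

b2 →Sf1  (Sf1: flow source, stroke at near end)
b4 →J1  (Se1 (Se) sets effort on bond)
b0 →J1  (J1 flow already set via bond 2)
b1 →J1  (J1: bond 2 brought flow, rest push out)
b3 →J1  (common-f at J1 fixed by 2)

2  (C1, C2 all integral)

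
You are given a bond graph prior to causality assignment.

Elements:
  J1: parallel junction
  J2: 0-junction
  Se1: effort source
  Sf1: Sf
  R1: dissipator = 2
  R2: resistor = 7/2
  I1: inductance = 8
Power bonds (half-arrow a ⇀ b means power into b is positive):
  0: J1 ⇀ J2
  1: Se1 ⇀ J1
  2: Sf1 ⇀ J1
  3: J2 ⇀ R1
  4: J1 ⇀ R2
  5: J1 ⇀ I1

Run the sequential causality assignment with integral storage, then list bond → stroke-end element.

b1 stroke at J1  (Se1 (Se) sets effort on bond)
b2 stroke at Sf1  (source Sf1 imposes f)
b0 stroke at J2  (0-jn J1 has e-setter on 1)
b4 stroke at R2  (J1: bond 1 brought effort, rest push out)
b5 stroke at I1  (J1 effort already set via bond 1)
b3 stroke at R1  (common-e at J2 fixed by 0)

β0 stroke→J2
β1 stroke→J1
β2 stroke→Sf1
β3 stroke→R1
β4 stroke→R2
β5 stroke→I1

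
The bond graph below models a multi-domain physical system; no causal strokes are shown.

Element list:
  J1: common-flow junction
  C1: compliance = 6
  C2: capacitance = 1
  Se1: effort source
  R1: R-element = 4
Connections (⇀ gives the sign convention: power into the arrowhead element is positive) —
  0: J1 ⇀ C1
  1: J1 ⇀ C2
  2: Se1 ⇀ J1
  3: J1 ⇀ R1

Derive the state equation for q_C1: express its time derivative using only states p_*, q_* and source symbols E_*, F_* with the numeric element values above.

dq_C1/dt = E_Se1/4 - q_C1/24 - q_C2/4

bond 2 |J1  (Se1 fixes effort; stroke away)
bond 0 |J1  (C1 integral (e out))
bond 1 |J1  (C2 integral (e out))
bond 3 |R1  (only one flow-in slot at J1)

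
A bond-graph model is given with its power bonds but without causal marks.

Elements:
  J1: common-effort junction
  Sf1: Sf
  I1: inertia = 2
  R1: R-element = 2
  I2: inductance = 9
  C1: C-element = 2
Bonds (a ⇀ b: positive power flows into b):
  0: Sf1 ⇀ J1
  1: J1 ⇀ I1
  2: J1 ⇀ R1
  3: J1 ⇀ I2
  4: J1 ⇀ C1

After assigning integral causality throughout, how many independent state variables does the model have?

3  (C1, I1, I2 all integral)

bond 0 |Sf1  (Sf1 fixes flow; stroke at Sf1)
bond 1 |I1  (I1: I, integral causality)
bond 3 |I2  (I2 integral (f out))
bond 4 |J1  (C1: C, integral causality)
bond 2 |R1  (J1 effort already set via bond 4)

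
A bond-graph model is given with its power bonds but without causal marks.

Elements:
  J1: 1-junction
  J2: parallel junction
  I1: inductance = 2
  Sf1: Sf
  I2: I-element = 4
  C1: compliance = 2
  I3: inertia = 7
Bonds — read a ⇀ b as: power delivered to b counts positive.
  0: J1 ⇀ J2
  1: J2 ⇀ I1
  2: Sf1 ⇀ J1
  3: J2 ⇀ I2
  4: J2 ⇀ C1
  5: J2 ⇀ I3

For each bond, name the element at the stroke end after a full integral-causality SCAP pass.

bond 2 |Sf1  (Sf1 (Sf) sets flow on bond)
bond 0 |J1  (J1: bond 2 brought flow, rest push out)
bond 1 |I1  (I1 integral (f out))
bond 3 |I2  (I2 integral (f out))
bond 4 |J2  (C1 integral (e out))
bond 5 |I3  (J2 effort already set via bond 4)

bond 0 stroke→J1
bond 1 stroke→I1
bond 2 stroke→Sf1
bond 3 stroke→I2
bond 4 stroke→J2
bond 5 stroke→I3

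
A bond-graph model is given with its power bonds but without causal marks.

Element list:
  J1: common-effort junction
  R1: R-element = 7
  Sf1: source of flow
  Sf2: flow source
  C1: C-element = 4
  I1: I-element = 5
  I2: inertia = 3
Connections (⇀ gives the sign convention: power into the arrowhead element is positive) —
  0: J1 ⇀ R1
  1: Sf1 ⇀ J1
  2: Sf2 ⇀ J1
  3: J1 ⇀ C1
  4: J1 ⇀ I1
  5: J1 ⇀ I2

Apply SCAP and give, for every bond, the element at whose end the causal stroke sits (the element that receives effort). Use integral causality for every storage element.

b1 stroke at Sf1  (Sf1 (Sf) sets flow on bond)
b2 stroke at Sf2  (Sf2: flow source, stroke at near end)
b3 stroke at J1  (prefer integral on C1)
b0 stroke at R1  (common-e at J1 fixed by 3)
b4 stroke at I1  (J1: bond 3 brought effort, rest push out)
b5 stroke at I2  (J1: bond 3 brought effort, rest push out)

β0 stroke at R1
β1 stroke at Sf1
β2 stroke at Sf2
β3 stroke at J1
β4 stroke at I1
β5 stroke at I2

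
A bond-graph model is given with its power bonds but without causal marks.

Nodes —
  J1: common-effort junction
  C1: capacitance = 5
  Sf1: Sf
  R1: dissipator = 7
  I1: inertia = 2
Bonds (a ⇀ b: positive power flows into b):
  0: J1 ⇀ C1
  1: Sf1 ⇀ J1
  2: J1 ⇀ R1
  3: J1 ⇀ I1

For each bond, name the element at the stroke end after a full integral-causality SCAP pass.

b1 stroke at Sf1  (Sf1 fixes flow; stroke at Sf1)
b0 stroke at J1  (C1 integral (e out))
b2 stroke at R1  (0-jn J1 has e-setter on 0)
b3 stroke at I1  (0-jn J1 has e-setter on 0)

β0 stroke→J1
β1 stroke→Sf1
β2 stroke→R1
β3 stroke→I1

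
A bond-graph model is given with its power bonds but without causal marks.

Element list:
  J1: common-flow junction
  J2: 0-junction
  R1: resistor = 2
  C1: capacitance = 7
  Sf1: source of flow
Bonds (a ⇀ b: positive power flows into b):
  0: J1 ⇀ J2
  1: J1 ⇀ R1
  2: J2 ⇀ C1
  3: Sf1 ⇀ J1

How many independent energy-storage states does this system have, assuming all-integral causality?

β3 stroke→Sf1  (source Sf1 imposes f)
β0 stroke→J1  (common-f at J1 fixed by 3)
β1 stroke→J1  (J1: bond 3 brought flow, rest push out)
β2 stroke→J2  (J2 needs exactly one e-in)

1  (C1 all integral)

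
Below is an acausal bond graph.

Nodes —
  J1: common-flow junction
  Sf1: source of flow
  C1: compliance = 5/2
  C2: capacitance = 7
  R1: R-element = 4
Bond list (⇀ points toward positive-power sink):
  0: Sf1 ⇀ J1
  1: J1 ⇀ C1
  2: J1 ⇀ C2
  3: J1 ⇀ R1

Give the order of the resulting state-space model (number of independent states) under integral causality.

2  (C1, C2 all integral)

bond 0 →Sf1  (Sf1 fixes flow; stroke at Sf1)
bond 1 →J1  (1-jn J1 has f-setter on 0)
bond 2 →J1  (J1 flow already set via bond 0)
bond 3 →J1  (J1: bond 0 brought flow, rest push out)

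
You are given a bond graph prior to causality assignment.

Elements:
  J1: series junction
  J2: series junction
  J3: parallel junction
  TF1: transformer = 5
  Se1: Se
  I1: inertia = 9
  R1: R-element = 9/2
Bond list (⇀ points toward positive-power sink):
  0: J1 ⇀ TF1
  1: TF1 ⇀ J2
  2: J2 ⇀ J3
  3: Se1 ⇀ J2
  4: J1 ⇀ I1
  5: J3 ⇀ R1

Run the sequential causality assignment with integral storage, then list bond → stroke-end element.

bond 0 stroke at J1
bond 1 stroke at TF1
bond 2 stroke at J2
bond 3 stroke at J2
bond 4 stroke at I1
bond 5 stroke at J3

β3 stroke→J2  (Se1 fixes effort; stroke away)
β4 stroke→I1  (prefer integral on I1)
β0 stroke→J1  (J1: bond 4 brought flow, rest push out)
β1 stroke→TF1  (TF TF1: opposite of bond 0)
β2 stroke→J2  (J2: bond 1 brought flow, rest push out)
β5 stroke→J3  (J3 needs exactly one e-in)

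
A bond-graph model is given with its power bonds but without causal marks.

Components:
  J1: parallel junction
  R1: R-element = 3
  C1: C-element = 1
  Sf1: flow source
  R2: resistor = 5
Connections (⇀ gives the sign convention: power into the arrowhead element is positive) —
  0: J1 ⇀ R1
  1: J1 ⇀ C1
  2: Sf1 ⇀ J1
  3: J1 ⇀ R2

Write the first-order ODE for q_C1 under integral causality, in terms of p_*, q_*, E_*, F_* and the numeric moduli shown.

β2 stroke at Sf1  (Sf1 fixes flow; stroke at Sf1)
β1 stroke at J1  (C1 integral (e out))
β0 stroke at R1  (J1: bond 1 brought effort, rest push out)
β3 stroke at R2  (J1: bond 1 brought effort, rest push out)

dq_C1/dt = F_Sf1 - 8*q_C1/15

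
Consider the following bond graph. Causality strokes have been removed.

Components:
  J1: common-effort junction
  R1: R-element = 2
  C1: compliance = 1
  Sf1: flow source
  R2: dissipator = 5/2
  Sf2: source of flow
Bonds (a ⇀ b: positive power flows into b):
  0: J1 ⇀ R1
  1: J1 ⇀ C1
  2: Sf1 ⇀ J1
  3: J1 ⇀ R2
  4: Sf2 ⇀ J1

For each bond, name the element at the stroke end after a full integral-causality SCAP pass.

bond 2 stroke at Sf1  (Sf1: flow source, stroke at near end)
bond 4 stroke at Sf2  (Sf2 fixes flow; stroke at Sf2)
bond 1 stroke at J1  (C1 integral (e out))
bond 0 stroke at R1  (common-e at J1 fixed by 1)
bond 3 stroke at R2  (0-jn J1 has e-setter on 1)

#0 stroke at R1
#1 stroke at J1
#2 stroke at Sf1
#3 stroke at R2
#4 stroke at Sf2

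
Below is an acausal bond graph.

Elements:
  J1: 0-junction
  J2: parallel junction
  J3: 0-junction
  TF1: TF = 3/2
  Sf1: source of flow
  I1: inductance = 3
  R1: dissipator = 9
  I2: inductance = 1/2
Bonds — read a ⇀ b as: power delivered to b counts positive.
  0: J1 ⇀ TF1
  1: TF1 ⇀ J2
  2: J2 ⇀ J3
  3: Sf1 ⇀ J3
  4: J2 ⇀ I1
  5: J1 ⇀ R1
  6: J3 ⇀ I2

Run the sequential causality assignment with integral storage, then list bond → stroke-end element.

bond 3 |Sf1  (Sf1: flow source, stroke at near end)
bond 4 |I1  (I1: I, integral causality)
bond 6 |I2  (I2: I, integral causality)
bond 2 |J3  (J3 needs exactly one e-in)
bond 1 |J2  (J2: last free bond brings effort in)
bond 0 |TF1  (TF TF1: opposite of bond 1)
bond 5 |J1  (J1 needs exactly one e-in)

b0 stroke→TF1
b1 stroke→J2
b2 stroke→J3
b3 stroke→Sf1
b4 stroke→I1
b5 stroke→J1
b6 stroke→I2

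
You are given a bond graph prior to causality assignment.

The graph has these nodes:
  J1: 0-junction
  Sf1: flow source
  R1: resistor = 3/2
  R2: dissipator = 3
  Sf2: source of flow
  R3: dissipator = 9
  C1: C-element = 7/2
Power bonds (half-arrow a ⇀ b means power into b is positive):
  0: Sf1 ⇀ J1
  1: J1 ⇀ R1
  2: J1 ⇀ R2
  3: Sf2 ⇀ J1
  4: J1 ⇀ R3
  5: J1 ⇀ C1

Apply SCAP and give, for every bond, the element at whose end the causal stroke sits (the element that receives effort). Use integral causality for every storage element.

b0 stroke at Sf1  (source Sf1 imposes f)
b3 stroke at Sf2  (Sf2: flow source, stroke at near end)
b5 stroke at J1  (C1: C, integral causality)
b1 stroke at R1  (J1: bond 5 brought effort, rest push out)
b2 stroke at R2  (J1: bond 5 brought effort, rest push out)
b4 stroke at R3  (J1 effort already set via bond 5)

bond 0 stroke→Sf1
bond 1 stroke→R1
bond 2 stroke→R2
bond 3 stroke→Sf2
bond 4 stroke→R3
bond 5 stroke→J1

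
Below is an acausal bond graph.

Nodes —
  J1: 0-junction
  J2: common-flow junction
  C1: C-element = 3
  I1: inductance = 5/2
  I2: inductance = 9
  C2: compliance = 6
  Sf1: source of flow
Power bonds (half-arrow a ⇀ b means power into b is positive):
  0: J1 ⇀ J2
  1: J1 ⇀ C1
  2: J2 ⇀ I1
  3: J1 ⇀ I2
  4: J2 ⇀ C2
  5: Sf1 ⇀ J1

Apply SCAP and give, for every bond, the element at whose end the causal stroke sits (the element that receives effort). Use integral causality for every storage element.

bond 5 |Sf1  (Sf1: flow source, stroke at near end)
bond 1 |J1  (prefer integral on C1)
bond 0 |J2  (common-e at J1 fixed by 1)
bond 3 |I2  (J1 effort already set via bond 1)
bond 2 |I1  (prefer integral on I1)
bond 4 |J2  (J2: bond 2 brought flow, rest push out)

b0 stroke at J2
b1 stroke at J1
b2 stroke at I1
b3 stroke at I2
b4 stroke at J2
b5 stroke at Sf1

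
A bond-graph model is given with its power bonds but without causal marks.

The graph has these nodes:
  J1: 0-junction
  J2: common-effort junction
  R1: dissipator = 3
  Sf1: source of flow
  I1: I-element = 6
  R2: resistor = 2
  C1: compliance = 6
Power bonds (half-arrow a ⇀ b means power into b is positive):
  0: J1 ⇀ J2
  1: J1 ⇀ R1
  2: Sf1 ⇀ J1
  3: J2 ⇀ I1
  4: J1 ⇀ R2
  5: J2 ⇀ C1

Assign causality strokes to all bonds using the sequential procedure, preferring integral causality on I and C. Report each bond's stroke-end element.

β2 |Sf1  (Sf1 (Sf) sets flow on bond)
β3 |I1  (prefer integral on I1)
β5 |J2  (C1: C, integral causality)
β0 |J1  (common-e at J2 fixed by 5)
β1 |R1  (J1: bond 0 brought effort, rest push out)
β4 |R2  (0-jn J1 has e-setter on 0)

#0 stroke at J1
#1 stroke at R1
#2 stroke at Sf1
#3 stroke at I1
#4 stroke at R2
#5 stroke at J2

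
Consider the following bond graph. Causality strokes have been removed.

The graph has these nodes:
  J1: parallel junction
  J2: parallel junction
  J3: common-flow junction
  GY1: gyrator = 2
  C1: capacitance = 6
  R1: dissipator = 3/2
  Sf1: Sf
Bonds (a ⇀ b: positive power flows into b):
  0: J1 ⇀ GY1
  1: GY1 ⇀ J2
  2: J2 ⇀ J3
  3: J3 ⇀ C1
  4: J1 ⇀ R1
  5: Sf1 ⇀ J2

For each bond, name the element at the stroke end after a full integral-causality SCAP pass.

b5 stroke at Sf1  (Sf1 fixes flow; stroke at Sf1)
b3 stroke at J3  (C1 integral (e out))
b2 stroke at J2  (J3: last free bond brings flow in)
b1 stroke at GY1  (J2: bond 2 brought effort, rest push out)
b0 stroke at GY1  (GY GY1: same side as bond 1)
b4 stroke at J1  (closing 0-jn rule on J1)

b0 |GY1
b1 |GY1
b2 |J2
b3 |J3
b4 |J1
b5 |Sf1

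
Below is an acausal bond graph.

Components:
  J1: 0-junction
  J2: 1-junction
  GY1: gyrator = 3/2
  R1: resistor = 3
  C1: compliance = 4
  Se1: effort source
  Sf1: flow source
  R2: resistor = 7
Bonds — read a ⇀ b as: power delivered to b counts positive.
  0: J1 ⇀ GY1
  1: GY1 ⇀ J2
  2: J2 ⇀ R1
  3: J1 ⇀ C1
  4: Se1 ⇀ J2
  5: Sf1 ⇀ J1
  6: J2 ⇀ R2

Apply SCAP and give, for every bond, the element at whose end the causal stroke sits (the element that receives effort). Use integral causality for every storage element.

β0 stroke at GY1
β1 stroke at GY1
β2 stroke at J2
β3 stroke at J1
β4 stroke at J2
β5 stroke at Sf1
β6 stroke at J2

bond 4 |J2  (Se1 (Se) sets effort on bond)
bond 5 |Sf1  (Sf1: flow source, stroke at near end)
bond 3 |J1  (C1: C, integral causality)
bond 0 |GY1  (J1 effort already set via bond 3)
bond 1 |GY1  (GY1 both-in/both-out from 0)
bond 2 |J2  (common-f at J2 fixed by 1)
bond 6 |J2  (J2 flow already set via bond 1)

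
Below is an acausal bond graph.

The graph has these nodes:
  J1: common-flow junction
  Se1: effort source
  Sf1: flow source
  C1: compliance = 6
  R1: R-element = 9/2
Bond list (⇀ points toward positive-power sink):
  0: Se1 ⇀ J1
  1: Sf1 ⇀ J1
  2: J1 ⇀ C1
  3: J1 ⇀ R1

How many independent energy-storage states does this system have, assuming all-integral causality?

β0 stroke→J1  (Se1: effort source, stroke at far end)
β1 stroke→Sf1  (Sf1 fixes flow; stroke at Sf1)
β2 stroke→J1  (J1 flow already set via bond 1)
β3 stroke→J1  (common-f at J1 fixed by 1)

1  (C1 all integral)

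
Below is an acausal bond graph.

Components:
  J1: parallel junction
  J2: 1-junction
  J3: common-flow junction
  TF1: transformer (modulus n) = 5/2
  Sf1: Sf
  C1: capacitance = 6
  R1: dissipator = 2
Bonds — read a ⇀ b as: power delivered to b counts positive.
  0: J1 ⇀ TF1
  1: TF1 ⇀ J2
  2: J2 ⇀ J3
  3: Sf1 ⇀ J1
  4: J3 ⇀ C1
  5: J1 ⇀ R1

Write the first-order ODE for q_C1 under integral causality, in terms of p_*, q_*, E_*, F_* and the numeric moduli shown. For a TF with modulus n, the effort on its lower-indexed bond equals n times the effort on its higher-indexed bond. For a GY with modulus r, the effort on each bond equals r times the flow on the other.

b3 stroke at Sf1  (source Sf1 imposes f)
b4 stroke at J3  (C1 outputs effort q/C1)
b2 stroke at J2  (closing 1-jn rule on J3)
b1 stroke at TF1  (closing 1-jn rule on J2)
b0 stroke at J1  (TF1 one-in-one-out from 1)
b5 stroke at R1  (J1 effort already set via bond 0)

dq_C1/dt = 5*F_Sf1/2 - 25*q_C1/48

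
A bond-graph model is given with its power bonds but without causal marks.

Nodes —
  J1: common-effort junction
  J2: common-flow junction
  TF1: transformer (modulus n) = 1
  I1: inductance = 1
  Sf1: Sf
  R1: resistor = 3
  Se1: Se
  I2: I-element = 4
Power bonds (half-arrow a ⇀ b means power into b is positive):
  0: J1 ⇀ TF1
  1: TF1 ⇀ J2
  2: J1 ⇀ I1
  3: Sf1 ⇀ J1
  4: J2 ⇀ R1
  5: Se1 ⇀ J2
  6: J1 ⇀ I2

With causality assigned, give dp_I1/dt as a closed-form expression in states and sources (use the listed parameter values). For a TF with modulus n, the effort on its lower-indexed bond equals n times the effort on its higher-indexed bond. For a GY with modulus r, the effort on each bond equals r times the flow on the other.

dp_I1/dt = -E_Se1 + 3*F_Sf1 - 3*p_I1 - 3*p_I2/4

β3 |Sf1  (Sf1: flow source, stroke at near end)
β5 |J2  (Se1 (Se) sets effort on bond)
β2 |I1  (I1 integral (f out))
β6 |I2  (I2: I, integral causality)
β0 |J1  (closing 0-jn rule on J1)
β1 |TF1  (TF1: transformer flips bond 0)
β4 |J2  (common-f at J2 fixed by 1)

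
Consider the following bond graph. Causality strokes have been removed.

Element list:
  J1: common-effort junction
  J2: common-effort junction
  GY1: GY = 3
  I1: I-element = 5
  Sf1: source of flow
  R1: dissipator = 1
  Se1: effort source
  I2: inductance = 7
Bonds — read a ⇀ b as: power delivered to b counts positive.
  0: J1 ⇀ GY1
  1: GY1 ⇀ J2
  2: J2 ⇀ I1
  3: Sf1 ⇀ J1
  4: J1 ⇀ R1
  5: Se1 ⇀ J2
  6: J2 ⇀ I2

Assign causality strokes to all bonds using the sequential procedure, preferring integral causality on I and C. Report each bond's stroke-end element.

#0 stroke→GY1
#1 stroke→GY1
#2 stroke→I1
#3 stroke→Sf1
#4 stroke→J1
#5 stroke→J2
#6 stroke→I2

bond 3 stroke→Sf1  (source Sf1 imposes f)
bond 5 stroke→J2  (Se1 fixes effort; stroke away)
bond 1 stroke→GY1  (J2 effort already set via bond 5)
bond 2 stroke→I1  (J2 effort already set via bond 5)
bond 6 stroke→I2  (common-e at J2 fixed by 5)
bond 0 stroke→GY1  (GY1: gyrator matches bond 1)
bond 4 stroke→J1  (only one effort-in slot at J1)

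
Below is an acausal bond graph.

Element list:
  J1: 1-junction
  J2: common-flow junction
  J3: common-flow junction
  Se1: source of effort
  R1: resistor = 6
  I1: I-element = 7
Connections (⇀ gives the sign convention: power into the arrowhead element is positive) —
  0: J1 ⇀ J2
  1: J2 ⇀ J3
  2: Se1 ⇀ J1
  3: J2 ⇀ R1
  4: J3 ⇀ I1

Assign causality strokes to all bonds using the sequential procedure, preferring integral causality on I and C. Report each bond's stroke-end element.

#0 |J2
#1 |J3
#2 |J1
#3 |J2
#4 |I1

#2 stroke at J1  (source Se1 imposes e)
#0 stroke at J2  (J1 needs exactly one f-in)
#4 stroke at I1  (I1 integral (f out))
#1 stroke at J3  (J3 flow already set via bond 4)
#3 stroke at J2  (1-jn J2 has f-setter on 1)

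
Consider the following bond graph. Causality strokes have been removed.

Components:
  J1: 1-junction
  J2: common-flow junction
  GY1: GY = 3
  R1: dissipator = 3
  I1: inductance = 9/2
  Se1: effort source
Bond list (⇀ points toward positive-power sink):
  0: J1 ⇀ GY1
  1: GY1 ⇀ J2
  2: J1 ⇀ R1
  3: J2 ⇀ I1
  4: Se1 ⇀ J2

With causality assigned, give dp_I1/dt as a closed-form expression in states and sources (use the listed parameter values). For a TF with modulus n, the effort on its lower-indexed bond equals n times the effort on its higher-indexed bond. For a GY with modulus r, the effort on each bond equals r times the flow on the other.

bond 4 →J2  (Se1 fixes effort; stroke away)
bond 3 →I1  (I1: I, integral causality)
bond 1 →J2  (1-jn J2 has f-setter on 3)
bond 0 →J1  (GY1 both-in/both-out from 1)
bond 2 →R1  (closing 1-jn rule on J1)

dp_I1/dt = E_Se1 - 2*p_I1/3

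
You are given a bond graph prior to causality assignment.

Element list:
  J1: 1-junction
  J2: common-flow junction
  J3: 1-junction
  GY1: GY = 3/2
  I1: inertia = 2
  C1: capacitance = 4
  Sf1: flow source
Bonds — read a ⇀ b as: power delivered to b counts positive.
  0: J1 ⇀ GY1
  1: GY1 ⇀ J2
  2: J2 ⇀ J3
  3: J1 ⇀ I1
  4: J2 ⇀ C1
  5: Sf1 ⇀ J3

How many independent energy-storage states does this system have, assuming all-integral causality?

2  (C1, I1 all integral)

bond 5 stroke at Sf1  (Sf1: flow source, stroke at near end)
bond 2 stroke at J3  (J3: bond 5 brought flow, rest push out)
bond 1 stroke at J2  (J2 flow already set via bond 2)
bond 4 stroke at J2  (J2 flow already set via bond 2)
bond 0 stroke at J1  (GY1: gyrator matches bond 1)
bond 3 stroke at I1  (only one flow-in slot at J1)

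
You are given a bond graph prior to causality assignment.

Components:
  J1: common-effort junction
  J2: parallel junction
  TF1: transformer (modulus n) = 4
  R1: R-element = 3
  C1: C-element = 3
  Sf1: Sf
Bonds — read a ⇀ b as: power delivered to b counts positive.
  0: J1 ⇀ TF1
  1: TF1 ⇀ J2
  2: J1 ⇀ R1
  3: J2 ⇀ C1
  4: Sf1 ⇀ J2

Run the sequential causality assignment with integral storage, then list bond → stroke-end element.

bond 0 →J1
bond 1 →TF1
bond 2 →R1
bond 3 →J2
bond 4 →Sf1

bond 4 →Sf1  (Sf1 (Sf) sets flow on bond)
bond 3 →J2  (C1 integral (e out))
bond 1 →TF1  (J2 effort already set via bond 3)
bond 0 →J1  (TF TF1: opposite of bond 1)
bond 2 →R1  (common-e at J1 fixed by 0)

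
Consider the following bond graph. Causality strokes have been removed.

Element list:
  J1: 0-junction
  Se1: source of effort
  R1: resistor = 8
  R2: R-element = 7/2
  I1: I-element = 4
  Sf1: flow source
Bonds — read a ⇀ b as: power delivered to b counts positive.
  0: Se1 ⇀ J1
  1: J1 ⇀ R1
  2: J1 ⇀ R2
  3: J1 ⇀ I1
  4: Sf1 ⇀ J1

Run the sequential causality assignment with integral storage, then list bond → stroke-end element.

bond 0 |J1  (Se1: effort source, stroke at far end)
bond 4 |Sf1  (Sf1 (Sf) sets flow on bond)
bond 1 |R1  (common-e at J1 fixed by 0)
bond 2 |R2  (0-jn J1 has e-setter on 0)
bond 3 |I1  (J1: bond 0 brought effort, rest push out)

#0 →J1
#1 →R1
#2 →R2
#3 →I1
#4 →Sf1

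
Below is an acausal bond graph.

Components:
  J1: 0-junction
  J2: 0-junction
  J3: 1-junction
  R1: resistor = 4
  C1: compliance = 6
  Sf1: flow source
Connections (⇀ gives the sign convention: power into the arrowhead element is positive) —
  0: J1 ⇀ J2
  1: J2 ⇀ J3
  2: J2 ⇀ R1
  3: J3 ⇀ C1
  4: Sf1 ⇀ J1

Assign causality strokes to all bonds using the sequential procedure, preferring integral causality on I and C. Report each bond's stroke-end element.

b4 →Sf1  (Sf1 fixes flow; stroke at Sf1)
b0 →J1  (only one effort-in slot at J1)
b3 →J3  (C1 outputs effort q/C1)
b1 →J2  (J3: last free bond brings flow in)
b2 →R1  (J2 effort already set via bond 1)

bond 0 stroke at J1
bond 1 stroke at J2
bond 2 stroke at R1
bond 3 stroke at J3
bond 4 stroke at Sf1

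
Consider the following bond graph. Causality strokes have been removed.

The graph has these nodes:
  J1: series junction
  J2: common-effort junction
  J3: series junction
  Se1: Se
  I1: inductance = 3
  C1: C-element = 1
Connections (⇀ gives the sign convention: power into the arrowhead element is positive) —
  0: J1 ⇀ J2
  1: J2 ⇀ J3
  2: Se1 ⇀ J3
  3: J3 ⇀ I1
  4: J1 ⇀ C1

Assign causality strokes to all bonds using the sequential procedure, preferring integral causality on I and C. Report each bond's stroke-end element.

β0 |J2
β1 |J3
β2 |J3
β3 |I1
β4 |J1

β2 stroke at J3  (Se1 (Se) sets effort on bond)
β3 stroke at I1  (I1 integral (f out))
β1 stroke at J3  (J3: bond 3 brought flow, rest push out)
β0 stroke at J2  (J2: last free bond brings effort in)
β4 stroke at J1  (1-jn J1 has f-setter on 0)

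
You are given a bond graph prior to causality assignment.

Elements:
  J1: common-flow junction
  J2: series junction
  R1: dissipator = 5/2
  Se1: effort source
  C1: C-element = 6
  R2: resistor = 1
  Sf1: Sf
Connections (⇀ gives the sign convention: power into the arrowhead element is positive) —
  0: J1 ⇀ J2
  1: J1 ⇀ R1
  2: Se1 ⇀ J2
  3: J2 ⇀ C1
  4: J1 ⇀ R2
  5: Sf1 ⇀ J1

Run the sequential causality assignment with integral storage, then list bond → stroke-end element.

#2 →J2  (source Se1 imposes e)
#5 →Sf1  (source Sf1 imposes f)
#0 →J1  (1-jn J1 has f-setter on 5)
#1 →J1  (common-f at J1 fixed by 5)
#4 →J1  (J1 flow already set via bond 5)
#3 →J2  (J2 flow already set via bond 0)

bond 0 stroke→J1
bond 1 stroke→J1
bond 2 stroke→J2
bond 3 stroke→J2
bond 4 stroke→J1
bond 5 stroke→Sf1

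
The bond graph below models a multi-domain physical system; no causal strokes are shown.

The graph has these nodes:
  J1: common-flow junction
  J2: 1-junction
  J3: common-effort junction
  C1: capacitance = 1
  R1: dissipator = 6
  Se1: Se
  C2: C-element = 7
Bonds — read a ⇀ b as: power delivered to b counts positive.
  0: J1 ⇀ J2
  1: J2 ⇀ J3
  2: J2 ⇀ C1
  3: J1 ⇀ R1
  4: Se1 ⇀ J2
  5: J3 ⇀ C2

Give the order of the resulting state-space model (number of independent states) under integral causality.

2  (C1, C2 all integral)

#4 →J2  (source Se1 imposes e)
#2 →J2  (C1 integral (e out))
#5 →J3  (C2 outputs effort q/C2)
#1 →J2  (J3: bond 5 brought effort, rest push out)
#0 →J1  (J2: last free bond brings flow in)
#3 →R1  (only one flow-in slot at J1)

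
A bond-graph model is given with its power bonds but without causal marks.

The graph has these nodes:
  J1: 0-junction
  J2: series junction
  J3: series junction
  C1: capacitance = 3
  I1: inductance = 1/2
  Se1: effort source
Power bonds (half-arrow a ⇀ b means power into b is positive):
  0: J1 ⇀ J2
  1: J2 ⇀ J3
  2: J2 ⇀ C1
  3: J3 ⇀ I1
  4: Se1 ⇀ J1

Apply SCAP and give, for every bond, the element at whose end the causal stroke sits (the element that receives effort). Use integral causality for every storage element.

b4 stroke→J1  (source Se1 imposes e)
b0 stroke→J2  (common-e at J1 fixed by 4)
b2 stroke→J2  (prefer integral on C1)
b1 stroke→J3  (only one flow-in slot at J2)
b3 stroke→I1  (closing 1-jn rule on J3)

b0 →J2
b1 →J3
b2 →J2
b3 →I1
b4 →J1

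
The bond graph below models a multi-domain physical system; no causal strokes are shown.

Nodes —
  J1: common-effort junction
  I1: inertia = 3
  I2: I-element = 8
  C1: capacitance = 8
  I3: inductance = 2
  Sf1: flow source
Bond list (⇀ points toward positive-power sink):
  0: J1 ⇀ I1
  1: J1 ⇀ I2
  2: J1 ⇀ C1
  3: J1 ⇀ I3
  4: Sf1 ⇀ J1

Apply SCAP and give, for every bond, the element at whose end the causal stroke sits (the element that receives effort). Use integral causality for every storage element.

β0 stroke→I1
β1 stroke→I2
β2 stroke→J1
β3 stroke→I3
β4 stroke→Sf1

bond 4 →Sf1  (source Sf1 imposes f)
bond 0 →I1  (prefer integral on I1)
bond 1 →I2  (I2 outputs flow p/I2)
bond 2 →J1  (prefer integral on C1)
bond 3 →I3  (J1: bond 2 brought effort, rest push out)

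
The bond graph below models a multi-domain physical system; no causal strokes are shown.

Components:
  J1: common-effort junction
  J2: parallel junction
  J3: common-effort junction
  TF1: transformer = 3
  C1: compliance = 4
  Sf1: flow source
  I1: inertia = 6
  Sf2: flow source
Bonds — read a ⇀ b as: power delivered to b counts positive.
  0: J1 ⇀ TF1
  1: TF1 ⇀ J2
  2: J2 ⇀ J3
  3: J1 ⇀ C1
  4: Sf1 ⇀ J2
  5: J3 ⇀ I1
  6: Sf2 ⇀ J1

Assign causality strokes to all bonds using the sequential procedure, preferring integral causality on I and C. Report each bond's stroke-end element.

#0 |TF1
#1 |J2
#2 |J3
#3 |J1
#4 |Sf1
#5 |I1
#6 |Sf2

β4 stroke→Sf1  (source Sf1 imposes f)
β6 stroke→Sf2  (Sf2 (Sf) sets flow on bond)
β3 stroke→J1  (prefer integral on C1)
β0 stroke→TF1  (J1 effort already set via bond 3)
β1 stroke→J2  (through TF1, causality passes straight; one stroke at TF1)
β2 stroke→J3  (J2: bond 1 brought effort, rest push out)
β5 stroke→I1  (0-jn J3 has e-setter on 2)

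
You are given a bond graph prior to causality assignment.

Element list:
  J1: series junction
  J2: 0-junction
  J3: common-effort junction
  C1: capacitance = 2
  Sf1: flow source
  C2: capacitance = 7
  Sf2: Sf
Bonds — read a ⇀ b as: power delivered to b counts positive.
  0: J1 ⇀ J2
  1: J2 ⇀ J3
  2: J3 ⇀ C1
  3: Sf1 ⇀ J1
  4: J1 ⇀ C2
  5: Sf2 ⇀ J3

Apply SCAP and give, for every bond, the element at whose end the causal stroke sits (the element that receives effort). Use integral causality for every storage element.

β0 →J1
β1 →J2
β2 →J3
β3 →Sf1
β4 →J1
β5 →Sf2

#3 stroke at Sf1  (Sf1 (Sf) sets flow on bond)
#5 stroke at Sf2  (Sf2: flow source, stroke at near end)
#0 stroke at J1  (1-jn J1 has f-setter on 3)
#4 stroke at J1  (common-f at J1 fixed by 3)
#1 stroke at J2  (J2: last free bond brings effort in)
#2 stroke at J3  (closing 0-jn rule on J3)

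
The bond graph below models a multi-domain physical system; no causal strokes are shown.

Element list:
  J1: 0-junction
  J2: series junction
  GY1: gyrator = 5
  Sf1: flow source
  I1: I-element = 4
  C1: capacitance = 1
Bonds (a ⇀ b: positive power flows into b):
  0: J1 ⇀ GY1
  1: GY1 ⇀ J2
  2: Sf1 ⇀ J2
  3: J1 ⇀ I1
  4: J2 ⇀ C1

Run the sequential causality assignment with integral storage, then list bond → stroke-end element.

bond 0 stroke at J1
bond 1 stroke at J2
bond 2 stroke at Sf1
bond 3 stroke at I1
bond 4 stroke at J2

b2 stroke→Sf1  (Sf1 fixes flow; stroke at Sf1)
b1 stroke→J2  (J2 flow already set via bond 2)
b4 stroke→J2  (J2 flow already set via bond 2)
b0 stroke→J1  (GY GY1: same side as bond 1)
b3 stroke→I1  (J1 effort already set via bond 0)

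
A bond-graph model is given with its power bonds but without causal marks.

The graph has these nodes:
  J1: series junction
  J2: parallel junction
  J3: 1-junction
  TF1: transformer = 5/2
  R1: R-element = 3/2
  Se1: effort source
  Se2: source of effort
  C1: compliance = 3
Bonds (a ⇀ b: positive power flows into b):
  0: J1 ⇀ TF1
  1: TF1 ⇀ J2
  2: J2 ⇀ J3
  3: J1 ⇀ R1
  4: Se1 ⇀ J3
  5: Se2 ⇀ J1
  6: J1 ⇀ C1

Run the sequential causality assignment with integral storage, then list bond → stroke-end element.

#0 |J1
#1 |TF1
#2 |J2
#3 |R1
#4 |J3
#5 |J1
#6 |J1

bond 4 stroke at J3  (Se1 (Se) sets effort on bond)
bond 5 stroke at J1  (Se2 (Se) sets effort on bond)
bond 2 stroke at J2  (only one flow-in slot at J3)
bond 1 stroke at TF1  (J2 effort already set via bond 2)
bond 0 stroke at J1  (TF1 one-in-one-out from 1)
bond 6 stroke at J1  (C1 outputs effort q/C1)
bond 3 stroke at R1  (only one flow-in slot at J1)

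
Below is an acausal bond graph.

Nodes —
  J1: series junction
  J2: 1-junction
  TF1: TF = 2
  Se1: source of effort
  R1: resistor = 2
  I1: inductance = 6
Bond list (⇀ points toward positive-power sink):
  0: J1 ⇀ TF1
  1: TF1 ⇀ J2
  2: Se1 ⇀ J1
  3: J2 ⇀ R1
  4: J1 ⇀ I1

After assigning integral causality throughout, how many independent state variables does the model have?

1  (I1 all integral)

β2 stroke→J1  (Se1 fixes effort; stroke away)
β4 stroke→I1  (I1 integral (f out))
β0 stroke→J1  (J1 flow already set via bond 4)
β1 stroke→TF1  (TF1: transformer flips bond 0)
β3 stroke→J2  (common-f at J2 fixed by 1)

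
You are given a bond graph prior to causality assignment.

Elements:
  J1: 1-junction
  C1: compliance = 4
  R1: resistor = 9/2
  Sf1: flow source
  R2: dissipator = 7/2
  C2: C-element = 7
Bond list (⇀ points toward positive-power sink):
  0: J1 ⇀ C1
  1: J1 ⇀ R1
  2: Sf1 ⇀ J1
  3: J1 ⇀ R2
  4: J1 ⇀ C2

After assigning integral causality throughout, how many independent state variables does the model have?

b2 stroke at Sf1  (source Sf1 imposes f)
b0 stroke at J1  (1-jn J1 has f-setter on 2)
b1 stroke at J1  (1-jn J1 has f-setter on 2)
b3 stroke at J1  (J1 flow already set via bond 2)
b4 stroke at J1  (1-jn J1 has f-setter on 2)

2  (C1, C2 all integral)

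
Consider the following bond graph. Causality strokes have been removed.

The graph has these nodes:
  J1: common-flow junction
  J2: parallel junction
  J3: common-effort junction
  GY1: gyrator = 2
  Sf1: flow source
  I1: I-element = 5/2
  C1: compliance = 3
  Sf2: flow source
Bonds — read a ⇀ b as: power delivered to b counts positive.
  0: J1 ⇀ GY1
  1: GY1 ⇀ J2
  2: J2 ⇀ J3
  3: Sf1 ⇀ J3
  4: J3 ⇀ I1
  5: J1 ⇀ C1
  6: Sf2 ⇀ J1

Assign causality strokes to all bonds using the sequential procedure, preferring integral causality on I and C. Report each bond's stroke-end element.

#3 stroke→Sf1  (Sf1 (Sf) sets flow on bond)
#6 stroke→Sf2  (Sf2 (Sf) sets flow on bond)
#0 stroke→J1  (common-f at J1 fixed by 6)
#5 stroke→J1  (J1: bond 6 brought flow, rest push out)
#1 stroke→J2  (GY GY1: same side as bond 0)
#2 stroke→J3  (J2: bond 1 brought effort, rest push out)
#4 stroke→I1  (0-jn J3 has e-setter on 2)

b0 stroke→J1
b1 stroke→J2
b2 stroke→J3
b3 stroke→Sf1
b4 stroke→I1
b5 stroke→J1
b6 stroke→Sf2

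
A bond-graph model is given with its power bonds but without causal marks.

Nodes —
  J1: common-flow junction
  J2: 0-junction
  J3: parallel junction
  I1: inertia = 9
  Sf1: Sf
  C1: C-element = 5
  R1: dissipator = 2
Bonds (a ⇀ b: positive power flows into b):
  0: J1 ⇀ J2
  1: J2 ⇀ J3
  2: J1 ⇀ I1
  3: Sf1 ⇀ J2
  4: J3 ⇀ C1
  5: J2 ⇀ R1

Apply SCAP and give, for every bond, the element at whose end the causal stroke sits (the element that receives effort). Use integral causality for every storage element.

b0 →J1
b1 →J2
b2 →I1
b3 →Sf1
b4 →J3
b5 →R1

#3 stroke→Sf1  (Sf1: flow source, stroke at near end)
#2 stroke→I1  (I1: I, integral causality)
#0 stroke→J1  (1-jn J1 has f-setter on 2)
#4 stroke→J3  (C1: C, integral causality)
#1 stroke→J2  (common-e at J3 fixed by 4)
#5 stroke→R1  (0-jn J2 has e-setter on 1)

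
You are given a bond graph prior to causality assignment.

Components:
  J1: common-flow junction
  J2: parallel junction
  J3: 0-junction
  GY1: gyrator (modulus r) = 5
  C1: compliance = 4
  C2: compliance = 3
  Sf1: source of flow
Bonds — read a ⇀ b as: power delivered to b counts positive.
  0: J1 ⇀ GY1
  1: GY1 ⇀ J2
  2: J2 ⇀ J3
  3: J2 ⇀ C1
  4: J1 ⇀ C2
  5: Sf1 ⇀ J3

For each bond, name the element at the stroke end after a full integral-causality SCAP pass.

b0 stroke at GY1
b1 stroke at GY1
b2 stroke at J3
b3 stroke at J2
b4 stroke at J1
b5 stroke at Sf1

b5 |Sf1  (Sf1 (Sf) sets flow on bond)
b2 |J3  (J3 needs exactly one e-in)
b3 |J2  (C1 outputs effort q/C1)
b1 |GY1  (J2: bond 3 brought effort, rest push out)
b0 |GY1  (through GY1, causality inverts; strokes same side of GY1)
b4 |J1  (J1: bond 0 brought flow, rest push out)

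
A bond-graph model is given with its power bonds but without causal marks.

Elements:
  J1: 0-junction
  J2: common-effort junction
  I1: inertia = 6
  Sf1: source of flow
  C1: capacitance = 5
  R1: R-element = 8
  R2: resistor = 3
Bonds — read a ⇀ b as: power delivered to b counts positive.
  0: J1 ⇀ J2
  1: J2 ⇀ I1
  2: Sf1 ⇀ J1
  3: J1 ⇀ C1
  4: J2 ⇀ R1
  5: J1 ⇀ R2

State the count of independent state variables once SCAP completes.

b2 →Sf1  (Sf1: flow source, stroke at near end)
b1 →I1  (I1: I, integral causality)
b3 →J1  (prefer integral on C1)
b0 →J2  (J1 effort already set via bond 3)
b5 →R2  (J1 effort already set via bond 3)
b4 →R1  (J2 effort already set via bond 0)

2  (C1, I1 all integral)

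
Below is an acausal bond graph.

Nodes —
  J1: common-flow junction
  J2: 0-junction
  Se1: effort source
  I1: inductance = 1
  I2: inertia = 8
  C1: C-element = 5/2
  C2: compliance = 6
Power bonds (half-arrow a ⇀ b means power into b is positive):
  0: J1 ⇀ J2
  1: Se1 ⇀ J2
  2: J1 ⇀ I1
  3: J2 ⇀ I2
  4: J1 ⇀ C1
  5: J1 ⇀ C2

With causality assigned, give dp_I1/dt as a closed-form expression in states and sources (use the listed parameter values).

#1 stroke→J2  (Se1: effort source, stroke at far end)
#0 stroke→J1  (common-e at J2 fixed by 1)
#3 stroke→I2  (0-jn J2 has e-setter on 1)
#2 stroke→I1  (I1 integral (f out))
#4 stroke→J1  (1-jn J1 has f-setter on 2)
#5 stroke→J1  (1-jn J1 has f-setter on 2)

dp_I1/dt = -E_Se1 - 2*q_C1/5 - q_C2/6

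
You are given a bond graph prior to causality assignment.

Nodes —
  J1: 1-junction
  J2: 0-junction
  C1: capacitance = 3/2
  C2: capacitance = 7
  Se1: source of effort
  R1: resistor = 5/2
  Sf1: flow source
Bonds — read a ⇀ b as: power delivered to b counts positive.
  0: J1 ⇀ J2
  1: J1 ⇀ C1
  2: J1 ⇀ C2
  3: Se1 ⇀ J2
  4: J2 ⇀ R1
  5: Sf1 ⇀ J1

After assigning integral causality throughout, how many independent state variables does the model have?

2  (C1, C2 all integral)

β3 stroke→J2  (Se1: effort source, stroke at far end)
β5 stroke→Sf1  (Sf1 fixes flow; stroke at Sf1)
β0 stroke→J1  (1-jn J1 has f-setter on 5)
β1 stroke→J1  (1-jn J1 has f-setter on 5)
β2 stroke→J1  (J1: bond 5 brought flow, rest push out)
β4 stroke→R1  (0-jn J2 has e-setter on 3)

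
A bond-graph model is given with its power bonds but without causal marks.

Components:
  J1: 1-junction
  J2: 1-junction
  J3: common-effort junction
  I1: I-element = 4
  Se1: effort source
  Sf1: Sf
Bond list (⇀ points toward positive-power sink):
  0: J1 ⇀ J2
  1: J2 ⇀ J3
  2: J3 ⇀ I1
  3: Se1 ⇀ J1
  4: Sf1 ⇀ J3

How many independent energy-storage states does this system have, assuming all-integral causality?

β3 |J1  (source Se1 imposes e)
β4 |Sf1  (Sf1 (Sf) sets flow on bond)
β0 |J2  (only one flow-in slot at J1)
β1 |J3  (only one flow-in slot at J2)
β2 |I1  (J3: bond 1 brought effort, rest push out)

1  (I1 all integral)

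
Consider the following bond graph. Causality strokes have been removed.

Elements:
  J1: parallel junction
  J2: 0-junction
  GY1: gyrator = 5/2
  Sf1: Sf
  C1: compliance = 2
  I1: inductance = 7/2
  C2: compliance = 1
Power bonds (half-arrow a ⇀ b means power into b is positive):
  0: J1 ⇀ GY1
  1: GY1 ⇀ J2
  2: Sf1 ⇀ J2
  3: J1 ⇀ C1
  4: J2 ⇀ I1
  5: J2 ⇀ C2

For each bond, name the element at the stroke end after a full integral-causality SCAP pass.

b0 stroke→GY1
b1 stroke→GY1
b2 stroke→Sf1
b3 stroke→J1
b4 stroke→I1
b5 stroke→J2

#2 |Sf1  (Sf1: flow source, stroke at near end)
#3 |J1  (C1: C, integral causality)
#0 |GY1  (0-jn J1 has e-setter on 3)
#1 |GY1  (GY1: gyrator matches bond 0)
#4 |I1  (I1 outputs flow p/I1)
#5 |J2  (J2 needs exactly one e-in)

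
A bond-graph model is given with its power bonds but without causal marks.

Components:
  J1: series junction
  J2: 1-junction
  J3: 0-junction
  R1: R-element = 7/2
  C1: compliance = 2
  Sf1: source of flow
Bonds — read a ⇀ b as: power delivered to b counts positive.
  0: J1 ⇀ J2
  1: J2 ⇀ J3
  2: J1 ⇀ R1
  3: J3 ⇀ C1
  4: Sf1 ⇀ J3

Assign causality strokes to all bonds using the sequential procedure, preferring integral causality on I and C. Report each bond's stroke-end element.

#0 stroke→J1
#1 stroke→J2
#2 stroke→R1
#3 stroke→J3
#4 stroke→Sf1

b4 stroke→Sf1  (Sf1 (Sf) sets flow on bond)
b3 stroke→J3  (C1: C, integral causality)
b1 stroke→J2  (0-jn J3 has e-setter on 3)
b0 stroke→J1  (J2 needs exactly one f-in)
b2 stroke→R1  (J1: last free bond brings flow in)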